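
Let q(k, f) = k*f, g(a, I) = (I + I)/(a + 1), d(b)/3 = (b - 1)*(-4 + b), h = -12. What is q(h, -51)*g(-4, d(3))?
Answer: 2448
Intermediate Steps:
d(b) = 3*(-1 + b)*(-4 + b) (d(b) = 3*((b - 1)*(-4 + b)) = 3*((-1 + b)*(-4 + b)) = 3*(-1 + b)*(-4 + b))
g(a, I) = 2*I/(1 + a) (g(a, I) = (2*I)/(1 + a) = 2*I/(1 + a))
q(k, f) = f*k
q(h, -51)*g(-4, d(3)) = (-51*(-12))*(2*(12 - 15*3 + 3*3²)/(1 - 4)) = 612*(2*(12 - 45 + 3*9)/(-3)) = 612*(2*(12 - 45 + 27)*(-⅓)) = 612*(2*(-6)*(-⅓)) = 612*4 = 2448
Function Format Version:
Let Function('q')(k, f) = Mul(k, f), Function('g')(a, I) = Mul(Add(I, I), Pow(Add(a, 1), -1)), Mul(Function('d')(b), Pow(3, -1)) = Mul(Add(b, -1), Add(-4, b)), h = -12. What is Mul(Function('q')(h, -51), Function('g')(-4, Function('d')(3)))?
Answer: 2448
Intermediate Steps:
Function('d')(b) = Mul(3, Add(-1, b), Add(-4, b)) (Function('d')(b) = Mul(3, Mul(Add(b, -1), Add(-4, b))) = Mul(3, Mul(Add(-1, b), Add(-4, b))) = Mul(3, Add(-1, b), Add(-4, b)))
Function('g')(a, I) = Mul(2, I, Pow(Add(1, a), -1)) (Function('g')(a, I) = Mul(Mul(2, I), Pow(Add(1, a), -1)) = Mul(2, I, Pow(Add(1, a), -1)))
Function('q')(k, f) = Mul(f, k)
Mul(Function('q')(h, -51), Function('g')(-4, Function('d')(3))) = Mul(Mul(-51, -12), Mul(2, Add(12, Mul(-15, 3), Mul(3, Pow(3, 2))), Pow(Add(1, -4), -1))) = Mul(612, Mul(2, Add(12, -45, Mul(3, 9)), Pow(-3, -1))) = Mul(612, Mul(2, Add(12, -45, 27), Rational(-1, 3))) = Mul(612, Mul(2, -6, Rational(-1, 3))) = Mul(612, 4) = 2448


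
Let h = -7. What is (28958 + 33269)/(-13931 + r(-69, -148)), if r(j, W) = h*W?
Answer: -62227/12895 ≈ -4.8257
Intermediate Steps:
r(j, W) = -7*W
(28958 + 33269)/(-13931 + r(-69, -148)) = (28958 + 33269)/(-13931 - 7*(-148)) = 62227/(-13931 + 1036) = 62227/(-12895) = 62227*(-1/12895) = -62227/12895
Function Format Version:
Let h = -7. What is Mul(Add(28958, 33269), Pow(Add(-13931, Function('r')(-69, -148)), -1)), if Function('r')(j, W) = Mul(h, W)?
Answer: Rational(-62227, 12895) ≈ -4.8257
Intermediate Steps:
Function('r')(j, W) = Mul(-7, W)
Mul(Add(28958, 33269), Pow(Add(-13931, Function('r')(-69, -148)), -1)) = Mul(Add(28958, 33269), Pow(Add(-13931, Mul(-7, -148)), -1)) = Mul(62227, Pow(Add(-13931, 1036), -1)) = Mul(62227, Pow(-12895, -1)) = Mul(62227, Rational(-1, 12895)) = Rational(-62227, 12895)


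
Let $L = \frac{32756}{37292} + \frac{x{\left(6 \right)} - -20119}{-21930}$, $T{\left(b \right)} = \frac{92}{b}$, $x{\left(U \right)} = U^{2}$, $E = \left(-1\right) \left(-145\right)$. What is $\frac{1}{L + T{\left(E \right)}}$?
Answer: $\frac{5929148310}{3520653821} \approx 1.6841$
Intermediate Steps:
$E = 145$
$L = - \frac{1664059}{40890678}$ ($L = \frac{32756}{37292} + \frac{6^{2} - -20119}{-21930} = 32756 \cdot \frac{1}{37292} + \left(36 + 20119\right) \left(- \frac{1}{21930}\right) = \frac{8189}{9323} + 20155 \left(- \frac{1}{21930}\right) = \frac{8189}{9323} - \frac{4031}{4386} = - \frac{1664059}{40890678} \approx -0.040695$)
$\frac{1}{L + T{\left(E \right)}} = \frac{1}{- \frac{1664059}{40890678} + \frac{92}{145}} = \frac{1}{\frac{3520653821}{5929148310}} = \frac{5929148310}{3520653821}$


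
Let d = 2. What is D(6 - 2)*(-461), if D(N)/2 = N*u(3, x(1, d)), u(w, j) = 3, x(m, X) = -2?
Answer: -11064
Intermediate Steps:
D(N) = 6*N (D(N) = 2*(N*3) = 2*(3*N) = 6*N)
D(6 - 2)*(-461) = (6*(6 - 2))*(-461) = (6*4)*(-461) = 24*(-461) = -11064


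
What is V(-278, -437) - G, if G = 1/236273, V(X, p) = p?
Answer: -103251302/236273 ≈ -437.00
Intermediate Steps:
G = 1/236273 ≈ 4.2324e-6
V(-278, -437) - G = -437 - 1*1/236273 = -437 - 1/236273 = -103251302/236273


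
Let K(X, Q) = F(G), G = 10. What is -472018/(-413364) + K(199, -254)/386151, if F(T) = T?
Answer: 10126353131/8867828998 ≈ 1.1419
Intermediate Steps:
K(X, Q) = 10
-472018/(-413364) + K(199, -254)/386151 = -472018/(-413364) + 10/386151 = -472018*(-1/413364) + 10*(1/386151) = 236009/206682 + 10/386151 = 10126353131/8867828998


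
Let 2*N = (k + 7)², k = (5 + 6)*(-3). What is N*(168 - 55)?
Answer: 38194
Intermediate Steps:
k = -33 (k = 11*(-3) = -33)
N = 338 (N = (-33 + 7)²/2 = (½)*(-26)² = (½)*676 = 338)
N*(168 - 55) = 338*(168 - 55) = 338*113 = 38194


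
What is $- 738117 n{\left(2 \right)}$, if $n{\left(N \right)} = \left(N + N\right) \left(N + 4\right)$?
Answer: $-17714808$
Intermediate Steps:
$n{\left(N \right)} = 2 N \left(4 + N\right)$
$- 738117 n{\left(2 \right)} = - 738117 \cdot 2 \cdot 2 \left(4 + 2\right) = - 738117 \cdot 2 \cdot 2 \cdot 6 = \left(-738117\right) 24 = -17714808$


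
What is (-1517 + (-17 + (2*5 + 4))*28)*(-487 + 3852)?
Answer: -5387365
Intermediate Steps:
(-1517 + (-17 + (2*5 + 4))*28)*(-487 + 3852) = (-1517 + (-17 + (10 + 4))*28)*3365 = (-1517 + (-17 + 14)*28)*3365 = (-1517 - 3*28)*3365 = (-1517 - 84)*3365 = -1601*3365 = -5387365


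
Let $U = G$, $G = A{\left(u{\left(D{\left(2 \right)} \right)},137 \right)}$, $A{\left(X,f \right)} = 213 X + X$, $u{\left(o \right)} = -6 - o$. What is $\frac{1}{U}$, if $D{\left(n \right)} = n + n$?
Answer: $- \frac{1}{2140} \approx -0.00046729$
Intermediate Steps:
$D{\left(n \right)} = 2 n$
$A{\left(X,f \right)} = 214 X$
$G = -2140$ ($G = 214 \left(-6 - 2 \cdot 2\right) = 214 \left(-6 - 4\right) = 214 \left(-10\right) = -2140$)
$U = -2140$
$\frac{1}{U} = \frac{1}{-2140} = - \frac{1}{2140}$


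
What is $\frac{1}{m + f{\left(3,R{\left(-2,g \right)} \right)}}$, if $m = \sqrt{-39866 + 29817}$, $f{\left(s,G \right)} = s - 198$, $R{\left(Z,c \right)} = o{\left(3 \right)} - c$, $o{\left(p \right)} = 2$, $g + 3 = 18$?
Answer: $- \frac{15}{3698} - \frac{i \sqrt{10049}}{48074} \approx -0.0040562 - 0.0020852 i$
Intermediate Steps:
$g = 15$ ($g = -3 + 18 = 15$)
$R{\left(Z,c \right)} = 2 - c$
$f{\left(s,G \right)} = -198 + s$
$m = i \sqrt{10049}$ ($m = \sqrt{-10049} = i \sqrt{10049} \approx 100.24 i$)
$\frac{1}{m + f{\left(3,R{\left(-2,g \right)} \right)}} = \frac{1}{i \sqrt{10049} + \left(-198 + 3\right)} = \frac{1}{i \sqrt{10049} - 195} = \frac{1}{-195 + i \sqrt{10049}}$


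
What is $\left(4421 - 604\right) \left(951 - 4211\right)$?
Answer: $-12443420$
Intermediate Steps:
$\left(4421 - 604\right) \left(951 - 4211\right) = \left(4421 + \left(-1874 + 1270\right)\right) \left(-3260\right) = \left(4421 - 604\right) \left(-3260\right) = 3817 \left(-3260\right) = -12443420$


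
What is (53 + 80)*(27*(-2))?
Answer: -7182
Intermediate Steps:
(53 + 80)*(27*(-2)) = 133*(-54) = -7182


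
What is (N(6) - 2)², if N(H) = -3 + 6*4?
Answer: 361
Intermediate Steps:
N(H) = 21 (N(H) = -3 + 24 = 21)
(N(6) - 2)² = (21 - 2)² = 19² = 361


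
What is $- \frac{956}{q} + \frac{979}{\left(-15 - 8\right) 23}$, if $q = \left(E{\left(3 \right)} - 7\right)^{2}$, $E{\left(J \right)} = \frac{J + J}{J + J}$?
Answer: $- \frac{135242}{4761} \approx -28.406$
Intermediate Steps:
$E{\left(J \right)} = 1$ ($E{\left(J \right)} = \frac{2 J}{2 J} = 2 J \frac{1}{2 J} = 1$)
$q = 36$ ($q = \left(1 - 7\right)^{2} = \left(-6\right)^{2} = 36$)
$- \frac{956}{q} + \frac{979}{\left(-15 - 8\right) 23} = - \frac{956}{36} + \frac{979}{\left(-15 - 8\right) 23} = \left(-956\right) \frac{1}{36} + \frac{979}{\left(-23\right) 23} = - \frac{239}{9} + \frac{979}{-529} = - \frac{239}{9} + 979 \left(- \frac{1}{529}\right) = - \frac{239}{9} - \frac{979}{529} = - \frac{135242}{4761}$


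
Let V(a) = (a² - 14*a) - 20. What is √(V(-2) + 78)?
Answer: 3*√10 ≈ 9.4868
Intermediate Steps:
V(a) = -20 + a² - 14*a
√(V(-2) + 78) = √((-20 + (-2)² - 14*(-2)) + 78) = √((-20 + 4 + 28) + 78) = √(12 + 78) = √90 = 3*√10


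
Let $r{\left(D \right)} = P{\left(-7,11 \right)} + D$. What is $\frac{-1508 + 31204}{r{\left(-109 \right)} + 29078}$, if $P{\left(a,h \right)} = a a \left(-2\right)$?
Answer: $\frac{29696}{28871} \approx 1.0286$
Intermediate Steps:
$P{\left(a,h \right)} = - 2 a^{2}$ ($P{\left(a,h \right)} = a^{2} \left(-2\right) = - 2 a^{2}$)
$r{\left(D \right)} = -98 + D$ ($r{\left(D \right)} = - 2 \left(-7\right)^{2} + D = \left(-2\right) 49 + D = -98 + D$)
$\frac{-1508 + 31204}{r{\left(-109 \right)} + 29078} = \frac{-1508 + 31204}{\left(-98 - 109\right) + 29078} = \frac{29696}{-207 + 29078} = \frac{29696}{28871}$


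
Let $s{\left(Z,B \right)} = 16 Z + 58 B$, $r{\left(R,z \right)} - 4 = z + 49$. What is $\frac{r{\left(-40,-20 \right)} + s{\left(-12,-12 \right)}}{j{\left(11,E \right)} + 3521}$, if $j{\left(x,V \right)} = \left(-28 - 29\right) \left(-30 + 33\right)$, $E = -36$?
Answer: $- \frac{171}{670} \approx -0.25522$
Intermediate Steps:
$r{\left(R,z \right)} = 53 + z$ ($r{\left(R,z \right)} = 4 + \left(z + 49\right) = 4 + \left(49 + z\right) = 53 + z$)
$j{\left(x,V \right)} = -171$ ($j{\left(x,V \right)} = \left(-57\right) 3 = -171$)
$\frac{r{\left(-40,-20 \right)} + s{\left(-12,-12 \right)}}{j{\left(11,E \right)} + 3521} = \frac{\left(53 - 20\right) + \left(16 \left(-12\right) + 58 \left(-12\right)\right)}{-171 + 3521} = \frac{33 - 888}{3350} = \left(33 - 888\right) \frac{1}{3350} = \left(-855\right) \frac{1}{3350} = - \frac{171}{670}$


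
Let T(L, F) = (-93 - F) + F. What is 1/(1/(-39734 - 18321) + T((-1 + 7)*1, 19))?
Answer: -58055/5399116 ≈ -0.010753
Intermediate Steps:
T(L, F) = -93
1/(1/(-39734 - 18321) + T((-1 + 7)*1, 19)) = 1/(1/(-39734 - 18321) - 93) = 1/(1/(-58055) - 93) = 1/(-1/58055 - 93) = 1/(-5399116/58055) = -58055/5399116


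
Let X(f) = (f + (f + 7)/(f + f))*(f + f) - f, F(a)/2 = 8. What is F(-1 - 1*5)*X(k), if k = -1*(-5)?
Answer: 912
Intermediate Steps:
F(a) = 16 (F(a) = 2*8 = 16)
k = 5
X(f) = -f + 2*f*(f + (7 + f)/(2*f)) (X(f) = (f + (7 + f)/((2*f)))*(2*f) - f = (f + (7 + f)*(1/(2*f)))*(2*f) - f = (f + (7 + f)/(2*f))*(2*f) - f = 2*f*(f + (7 + f)/(2*f)) - f = -f + 2*f*(f + (7 + f)/(2*f)))
F(-1 - 1*5)*X(k) = 16*(7 + 2*5**2) = 16*(7 + 2*25) = 16*(7 + 50) = 16*57 = 912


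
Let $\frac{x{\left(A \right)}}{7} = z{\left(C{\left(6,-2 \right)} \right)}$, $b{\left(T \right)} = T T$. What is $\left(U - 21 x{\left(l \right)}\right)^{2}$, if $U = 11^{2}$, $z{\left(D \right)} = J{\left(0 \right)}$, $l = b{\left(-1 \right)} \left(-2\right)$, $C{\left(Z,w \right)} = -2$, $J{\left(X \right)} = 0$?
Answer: $14641$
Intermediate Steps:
$b{\left(T \right)} = T^{2}$
$l = -2$ ($l = \left(-1\right)^{2} \left(-2\right) = 1 \left(-2\right) = -2$)
$z{\left(D \right)} = 0$
$x{\left(A \right)} = 0$ ($x{\left(A \right)} = 7 \cdot 0 = 0$)
$U = 121$
$\left(U - 21 x{\left(l \right)}\right)^{2} = \left(121 - 0\right)^{2} = \left(121 + 0\right)^{2} = 121^{2} = 14641$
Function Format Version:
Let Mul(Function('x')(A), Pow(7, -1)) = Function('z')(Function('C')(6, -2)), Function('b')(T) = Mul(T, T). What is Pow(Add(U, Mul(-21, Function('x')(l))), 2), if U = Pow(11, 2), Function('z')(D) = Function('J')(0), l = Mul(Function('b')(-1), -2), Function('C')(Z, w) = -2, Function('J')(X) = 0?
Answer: 14641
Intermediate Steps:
Function('b')(T) = Pow(T, 2)
l = -2 (l = Mul(Pow(-1, 2), -2) = Mul(1, -2) = -2)
Function('z')(D) = 0
Function('x')(A) = 0 (Function('x')(A) = Mul(7, 0) = 0)
U = 121
Pow(Add(U, Mul(-21, Function('x')(l))), 2) = Pow(Add(121, Mul(-21, 0)), 2) = Pow(Add(121, 0), 2) = Pow(121, 2) = 14641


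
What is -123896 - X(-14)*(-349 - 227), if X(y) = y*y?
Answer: -11000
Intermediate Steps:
X(y) = y**2
-123896 - X(-14)*(-349 - 227) = -123896 - (-14)**2*(-349 - 227) = -123896 - 196*(-576) = -123896 - 1*(-112896) = -123896 + 112896 = -11000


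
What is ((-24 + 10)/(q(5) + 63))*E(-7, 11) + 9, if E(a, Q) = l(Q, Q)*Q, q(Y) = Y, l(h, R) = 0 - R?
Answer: 1153/34 ≈ 33.912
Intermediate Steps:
l(h, R) = -R
E(a, Q) = -Q² (E(a, Q) = (-Q)*Q = -Q²)
((-24 + 10)/(q(5) + 63))*E(-7, 11) + 9 = ((-24 + 10)/(5 + 63))*(-1*11²) + 9 = (-14/68)*(-1*121) + 9 = -14*1/68*(-121) + 9 = -7/34*(-121) + 9 = 847/34 + 9 = 1153/34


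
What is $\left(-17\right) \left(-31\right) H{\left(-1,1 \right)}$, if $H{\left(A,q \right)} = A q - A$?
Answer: $0$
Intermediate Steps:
$H{\left(A,q \right)} = - A + A q$
$\left(-17\right) \left(-31\right) H{\left(-1,1 \right)} = \left(-17\right) \left(-31\right) \left(- (-1 + 1)\right) = 527 \left(\left(-1\right) 0\right) = 527 \cdot 0 = 0$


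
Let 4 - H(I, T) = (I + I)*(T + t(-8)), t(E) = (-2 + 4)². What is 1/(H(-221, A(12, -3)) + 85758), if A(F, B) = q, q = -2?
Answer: 1/86646 ≈ 1.1541e-5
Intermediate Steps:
A(F, B) = -2
t(E) = 4 (t(E) = 2² = 4)
H(I, T) = 4 - 2*I*(4 + T) (H(I, T) = 4 - (I + I)*(T + 4) = 4 - 2*I*(4 + T))
1/(H(-221, A(12, -3)) + 85758) = 1/((4 - 8*(-221) - 2*(-221)*(-2)) + 85758) = 1/((4 + 1768 - 884) + 85758) = 1/(888 + 85758) = 1/86646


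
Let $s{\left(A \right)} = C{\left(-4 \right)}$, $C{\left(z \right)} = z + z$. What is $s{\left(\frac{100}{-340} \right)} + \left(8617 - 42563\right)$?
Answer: $-33954$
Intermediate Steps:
$C{\left(z \right)} = 2 z$
$s{\left(A \right)} = -8$ ($s{\left(A \right)} = 2 \left(-4\right) = -8$)
$s{\left(\frac{100}{-340} \right)} + \left(8617 - 42563\right) = -8 + \left(8617 - 42563\right) = -8 - 33946 = -33954$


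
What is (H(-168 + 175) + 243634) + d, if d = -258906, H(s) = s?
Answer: -15265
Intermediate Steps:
(H(-168 + 175) + 243634) + d = ((-168 + 175) + 243634) - 258906 = (7 + 243634) - 258906 = 243641 - 258906 = -15265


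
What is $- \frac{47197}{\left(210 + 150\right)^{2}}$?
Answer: $- \frac{47197}{129600} \approx -0.36417$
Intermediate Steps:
$- \frac{47197}{\left(210 + 150\right)^{2}} = - \frac{47197}{360^{2}} = - \frac{47197}{129600}$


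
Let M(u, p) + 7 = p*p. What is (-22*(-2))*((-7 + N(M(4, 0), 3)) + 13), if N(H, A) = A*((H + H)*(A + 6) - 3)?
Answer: -16764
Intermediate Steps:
M(u, p) = -7 + p² (M(u, p) = -7 + p*p = -7 + p²)
N(H, A) = A*(-3 + 2*H*(6 + A)) (N(H, A) = A*((2*H)*(6 + A) - 3) = A*(2*H*(6 + A) - 3) = A*(-3 + 2*H*(6 + A)))
(-22*(-2))*((-7 + N(M(4, 0), 3)) + 13) = (-22*(-2))*((-7 + 3*(-3 + 12*(-7 + 0²) + 2*3*(-7 + 0²))) + 13) = 44*((-7 + 3*(-3 + 12*(-7 + 0) + 2*3*(-7 + 0))) + 13) = 44*((-7 + 3*(-3 + 12*(-7) + 2*3*(-7))) + 13) = 44*((-7 + 3*(-3 - 84 - 42)) + 13) = 44*((-7 + 3*(-129)) + 13) = 44*((-7 - 387) + 13) = 44*(-394 + 13) = 44*(-381) = -16764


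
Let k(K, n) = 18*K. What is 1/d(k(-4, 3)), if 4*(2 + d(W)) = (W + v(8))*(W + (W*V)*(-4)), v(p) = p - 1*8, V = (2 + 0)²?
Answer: -1/19442 ≈ -5.1435e-5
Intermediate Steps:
V = 4 (V = 2² = 4)
v(p) = -8 + p (v(p) = p - 8 = -8 + p)
d(W) = -2 - 15*W²/4 (d(W) = -2 + ((W + (-8 + 8))*(W + (W*4)*(-4)))/4 = -2 + ((W + 0)*(W + (4*W)*(-4)))/4 = -2 + (W*(W - 16*W))/4 = -2 + (W*(-15*W))/4 = -2 + (-15*W²)/4 = -2 - 15*W²/4)
1/d(k(-4, 3)) = 1/(-2 - 15*(18*(-4))²/4) = 1/(-2 - 15/4*(-72)²) = 1/(-2 - 15/4*5184) = 1/(-2 - 19440) = 1/(-19442) = -1/19442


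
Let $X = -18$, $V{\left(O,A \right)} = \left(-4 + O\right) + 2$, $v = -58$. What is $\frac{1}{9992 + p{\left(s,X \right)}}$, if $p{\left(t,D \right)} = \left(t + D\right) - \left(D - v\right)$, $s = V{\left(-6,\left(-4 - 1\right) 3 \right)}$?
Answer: $\frac{1}{9926} \approx 0.00010075$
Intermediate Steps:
$V{\left(O,A \right)} = -2 + O$
$s = -8$ ($s = -2 - 6 = -8$)
$p{\left(t,D \right)} = -58 + t$ ($p{\left(t,D \right)} = \left(t + D\right) - \left(58 + D\right) = \left(D + t\right) - \left(58 + D\right) = -58 + t$)
$\frac{1}{9992 + p{\left(s,X \right)}} = \frac{1}{9992 - 66} = \frac{1}{9926}$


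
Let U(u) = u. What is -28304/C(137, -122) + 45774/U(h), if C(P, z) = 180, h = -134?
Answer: -1504007/3015 ≈ -498.84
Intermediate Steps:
-28304/C(137, -122) + 45774/U(h) = -28304/180 + 45774/(-134) = -28304*1/180 + 45774*(-1/134) = -7076/45 - 22887/67 = -1504007/3015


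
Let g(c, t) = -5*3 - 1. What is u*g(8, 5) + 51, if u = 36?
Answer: -525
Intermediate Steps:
g(c, t) = -16 (g(c, t) = -15 - 1 = -16)
u*g(8, 5) + 51 = 36*(-16) + 51 = -576 + 51 = -525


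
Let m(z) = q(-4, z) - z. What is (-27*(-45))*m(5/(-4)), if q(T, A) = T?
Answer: -13365/4 ≈ -3341.3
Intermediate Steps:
m(z) = -4 - z
(-27*(-45))*m(5/(-4)) = (-27*(-45))*(-4 - 5/(-4)) = 1215*(-4 - 5*(-1)/4) = 1215*(-4 - 1*(-5/4)) = 1215*(-4 + 5/4) = 1215*(-11/4) = -13365/4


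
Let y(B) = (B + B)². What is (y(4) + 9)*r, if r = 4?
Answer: 292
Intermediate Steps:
y(B) = 4*B² (y(B) = (2*B)² = 4*B²)
(y(4) + 9)*r = (4*4² + 9)*4 = (4*16 + 9)*4 = (64 + 9)*4 = 73*4 = 292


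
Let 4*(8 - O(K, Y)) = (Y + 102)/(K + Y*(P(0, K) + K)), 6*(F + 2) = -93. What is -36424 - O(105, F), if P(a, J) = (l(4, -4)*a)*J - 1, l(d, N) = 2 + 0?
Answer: -499847209/13720 ≈ -36432.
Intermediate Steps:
l(d, N) = 2
F = -35/2 (F = -2 + (⅙)*(-93) = -2 - 31/2 = -35/2 ≈ -17.500)
P(a, J) = -1 + 2*J*a (P(a, J) = (2*a)*J - 1 = 2*J*a - 1 = -1 + 2*J*a)
O(K, Y) = 8 - (102 + Y)/(4*(K + Y*(-1 + K))) (O(K, Y) = 8 - (Y + 102)/(4*(K + Y*((-1 + 2*K*0) + K))) = 8 - (102 + Y)/(4*(K + Y*((-1 + 0) + K))) = 8 - (102 + Y)/(4*(K + Y*(-1 + K))))
-36424 - O(105, F) = -36424 - (-51/2 + 8*105 - 33/4*(-35/2) + 8*105*(-35/2))/(105 - 1*(-35/2) + 105*(-35/2)) = -36424 - (-51/2 + 840 + 1155/8 - 14700)/(105 + 35/2 - 3675/2) = -36424 - (-109929)/((-1715)*8) = -36424 - (-1)*(-109929)/(1715*8) = -36424 - 1*109929/13720 = -36424 - 109929/13720 = -499847209/13720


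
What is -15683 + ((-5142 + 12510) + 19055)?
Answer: 10740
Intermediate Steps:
-15683 + ((-5142 + 12510) + 19055) = -15683 + (7368 + 19055) = -15683 + 26423 = 10740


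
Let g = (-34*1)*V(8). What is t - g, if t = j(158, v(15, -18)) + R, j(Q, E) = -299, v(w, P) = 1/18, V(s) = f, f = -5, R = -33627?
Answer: -34096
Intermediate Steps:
V(s) = -5
v(w, P) = 1/18
g = 170 (g = -34*1*(-5) = -34*(-5) = 170)
t = -33926 (t = -299 - 33627 = -33926)
t - g = -33926 - 1*170 = -33926 - 170 = -34096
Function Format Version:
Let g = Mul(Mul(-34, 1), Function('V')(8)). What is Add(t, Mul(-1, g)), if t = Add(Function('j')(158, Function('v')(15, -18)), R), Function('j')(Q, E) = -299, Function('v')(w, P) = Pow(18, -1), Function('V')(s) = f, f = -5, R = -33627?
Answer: -34096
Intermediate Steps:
Function('V')(s) = -5
Function('v')(w, P) = Rational(1, 18)
g = 170 (g = Mul(Mul(-34, 1), -5) = Mul(-34, -5) = 170)
t = -33926 (t = Add(-299, -33627) = -33926)
Add(t, Mul(-1, g)) = Add(-33926, Mul(-1, 170)) = Add(-33926, -170) = -34096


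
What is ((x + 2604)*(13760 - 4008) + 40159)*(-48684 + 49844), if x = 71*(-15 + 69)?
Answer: 72875300600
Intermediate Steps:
x = 3834 (x = 71*54 = 3834)
((x + 2604)*(13760 - 4008) + 40159)*(-48684 + 49844) = ((3834 + 2604)*(13760 - 4008) + 40159)*(-48684 + 49844) = (6438*9752 + 40159)*1160 = (62783376 + 40159)*1160 = 62823535*1160 = 72875300600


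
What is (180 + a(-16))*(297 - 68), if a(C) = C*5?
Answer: 22900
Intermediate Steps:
a(C) = 5*C
(180 + a(-16))*(297 - 68) = (180 + 5*(-16))*(297 - 68) = (180 - 80)*229 = 100*229 = 22900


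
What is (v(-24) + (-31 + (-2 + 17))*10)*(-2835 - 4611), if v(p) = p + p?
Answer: 1548768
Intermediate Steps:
v(p) = 2*p
(v(-24) + (-31 + (-2 + 17))*10)*(-2835 - 4611) = (2*(-24) + (-31 + (-2 + 17))*10)*(-2835 - 4611) = (-48 + (-31 + 15)*10)*(-7446) = (-48 - 16*10)*(-7446) = (-48 - 160)*(-7446) = -208*(-7446) = 1548768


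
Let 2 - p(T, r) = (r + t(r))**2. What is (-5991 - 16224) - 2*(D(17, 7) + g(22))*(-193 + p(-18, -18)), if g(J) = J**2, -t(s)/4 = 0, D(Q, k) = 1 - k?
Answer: 470125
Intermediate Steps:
t(s) = 0 (t(s) = -4*0 = 0)
p(T, r) = 2 - r**2 (p(T, r) = 2 - (r + 0)**2 = 2 - r**2)
(-5991 - 16224) - 2*(D(17, 7) + g(22))*(-193 + p(-18, -18)) = (-5991 - 16224) - 2*((1 - 1*7) + 22**2)*(-193 + (2 - 1*(-18)**2)) = -22215 - 2*((1 - 7) + 484)*(-193 + (2 - 1*324)) = -22215 - 2*(-6 + 484)*(-193 + (2 - 324)) = -22215 - 956*(-193 - 322) = -22215 - 956*(-515) = -22215 - 2*(-246170) = -22215 + 492340 = 470125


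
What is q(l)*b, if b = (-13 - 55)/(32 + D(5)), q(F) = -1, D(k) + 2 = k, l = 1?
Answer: 68/35 ≈ 1.9429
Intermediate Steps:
D(k) = -2 + k
b = -68/35 (b = (-13 - 55)/(32 + (-2 + 5)) = -68/(32 + 3) = -68/35 ≈ -1.9429)
q(l)*b = -1*(-68/35) = 68/35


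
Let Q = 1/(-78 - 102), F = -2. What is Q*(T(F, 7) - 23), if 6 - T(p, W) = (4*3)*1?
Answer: 29/180 ≈ 0.16111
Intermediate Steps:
T(p, W) = -6 (T(p, W) = 6 - 4*3 = 6 - 12 = -6)
Q = -1/180 (Q = 1/(-180) = -1/180 ≈ -0.0055556)
Q*(T(F, 7) - 23) = -(-6 - 23)/180 = -1/180*(-29) = 29/180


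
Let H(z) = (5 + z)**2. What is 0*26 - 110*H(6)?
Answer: -13310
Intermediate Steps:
0*26 - 110*H(6) = 0*26 - 110*(5 + 6)**2 = 0 - 110*11**2 = 0 - 110*121 = 0 - 13310 = -13310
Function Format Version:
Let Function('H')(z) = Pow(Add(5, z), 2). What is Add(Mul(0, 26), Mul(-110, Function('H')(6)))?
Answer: -13310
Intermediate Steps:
Add(Mul(0, 26), Mul(-110, Function('H')(6))) = Add(Mul(0, 26), Mul(-110, Pow(Add(5, 6), 2))) = Add(0, Mul(-110, Pow(11, 2))) = Add(0, Mul(-110, 121)) = Add(0, -13310) = -13310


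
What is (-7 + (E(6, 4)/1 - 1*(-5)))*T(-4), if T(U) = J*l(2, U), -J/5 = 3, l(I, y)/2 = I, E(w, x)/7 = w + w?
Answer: -4920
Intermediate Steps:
E(w, x) = 14*w (E(w, x) = 7*(w + w) = 7*(2*w) = 14*w)
l(I, y) = 2*I
J = -15 (J = -5*3 = -15)
T(U) = -60 (T(U) = -30*2 = -15*4 = -60)
(-7 + (E(6, 4)/1 - 1*(-5)))*T(-4) = (-7 + ((14*6)/1 - 1*(-5)))*(-60) = (-7 + (84*1 + 5))*(-60) = (-7 + (84 + 5))*(-60) = (-7 + 89)*(-60) = 82*(-60) = -4920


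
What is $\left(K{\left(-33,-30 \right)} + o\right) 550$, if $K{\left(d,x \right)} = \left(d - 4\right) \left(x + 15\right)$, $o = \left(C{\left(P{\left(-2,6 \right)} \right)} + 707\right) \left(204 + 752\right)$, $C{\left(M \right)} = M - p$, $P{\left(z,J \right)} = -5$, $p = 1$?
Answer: $368891050$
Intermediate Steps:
$C{\left(M \right)} = -1 + M$ ($C{\left(M \right)} = M - 1 = -1 + M$)
$o = 670156$ ($o = \left(\left(-1 - 5\right) + 707\right) \left(204 + 752\right) = \left(-6 + 707\right) 956 = 701 \cdot 956 = 670156$)
$K{\left(d,x \right)} = \left(-4 + d\right) \left(15 + x\right)$
$\left(K{\left(-33,-30 \right)} + o\right) 550 = \left(\left(-60 - -120 + 15 \left(-33\right) - -990\right) + 670156\right) 550 = \left(\left(-60 + 120 - 495 + 990\right) + 670156\right) 550 = \left(555 + 670156\right) 550 = 670711 \cdot 550 = 368891050$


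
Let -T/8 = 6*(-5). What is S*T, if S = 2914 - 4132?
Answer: -292320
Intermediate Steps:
T = 240 (T = -48*(-5) = -8*(-30) = 240)
S = -1218
S*T = -1218*240 = -292320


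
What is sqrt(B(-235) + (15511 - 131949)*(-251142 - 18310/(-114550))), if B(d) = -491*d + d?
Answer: 2*sqrt(959280718165481915)/11455 ≈ 1.7100e+5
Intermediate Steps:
B(d) = -490*d
sqrt(B(-235) + (15511 - 131949)*(-251142 - 18310/(-114550))) = sqrt(-490*(-235) + (15511 - 131949)*(-251142 - 18310/(-114550))) = sqrt(115150 - 116438*(-251142 - 18310*(-1/114550))) = sqrt(115150 - 116438*(-251142 + 1831/11455)) = sqrt(115150 - 116438*(-2876829779/11455)) = sqrt(115150 + 334972305807202/11455) = sqrt(334973624850452/11455) = 2*sqrt(959280718165481915)/11455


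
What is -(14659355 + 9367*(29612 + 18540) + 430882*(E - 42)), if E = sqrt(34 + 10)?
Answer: -447602095 - 861764*sqrt(11) ≈ -4.5046e+8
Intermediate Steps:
E = 2*sqrt(11) (E = sqrt(44) = 2*sqrt(11) ≈ 6.6332)
-(14659355 + 9367*(29612 + 18540) + 430882*(E - 42)) = -(14659355 + 9367*(29612 + 18540) + 430882*(2*sqrt(11) - 42)) = -(465699139 + 430882*(-42 + 2*sqrt(11))) = -(447602095 + 861764*sqrt(11)) = -9367*(47785 + 92*sqrt(11)) = -447602095 - 861764*sqrt(11)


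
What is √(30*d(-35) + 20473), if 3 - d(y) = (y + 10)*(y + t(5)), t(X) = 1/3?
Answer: I*√5437 ≈ 73.736*I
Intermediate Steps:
t(X) = ⅓
d(y) = 3 - (10 + y)*(⅓ + y) (d(y) = 3 - (y + 10)*(y + ⅓) = 3 - (10 + y)*(⅓ + y))
√(30*d(-35) + 20473) = √(30*(-⅓ - 1*(-35)² - 31/3*(-35)) + 20473) = √(30*(-⅓ - 1*1225 + 1085/3) + 20473) = √(30*(-⅓ - 1225 + 1085/3) + 20473) = √(30*(-2591/3) + 20473) = √(-25910 + 20473) = √(-5437) = I*√5437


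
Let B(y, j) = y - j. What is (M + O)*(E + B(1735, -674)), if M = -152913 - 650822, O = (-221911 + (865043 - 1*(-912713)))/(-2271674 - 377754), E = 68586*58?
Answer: -8476014873820561725/2649428 ≈ -3.1992e+12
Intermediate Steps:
E = 3977988
O = -1555845/2649428 (O = (-221911 + (865043 + 912713))/(-2649428) = (-221911 + 1777756)*(-1/2649428) = 1555845*(-1/2649428) = -1555845/2649428 ≈ -0.58724)
M = -803735
(M + O)*(E + B(1735, -674)) = (-803735 - 1555845/2649428)*(3977988 + (1735 - 1*(-674))) = -2129439569425*(3977988 + (1735 + 674))/2649428 = -2129439569425*(3977988 + 2409)/2649428 = -2129439569425/2649428*3980397 = -8476014873820561725/2649428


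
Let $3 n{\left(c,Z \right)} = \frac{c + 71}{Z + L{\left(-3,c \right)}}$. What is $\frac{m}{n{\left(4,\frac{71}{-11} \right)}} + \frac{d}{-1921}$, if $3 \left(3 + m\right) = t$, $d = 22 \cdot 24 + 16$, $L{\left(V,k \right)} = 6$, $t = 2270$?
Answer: $- \frac{260773}{18645} \approx -13.986$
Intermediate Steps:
$d = 544$ ($d = 528 + 16 = 544$)
$m = \frac{2261}{3}$ ($m = -3 + \frac{1}{3} \cdot 2270 = -3 + \frac{2270}{3} = \frac{2261}{3} \approx 753.67$)
$n{\left(c,Z \right)} = \frac{71 + c}{3 \left(6 + Z\right)}$ ($n{\left(c,Z \right)} = \frac{\left(c + 71\right) \frac{1}{Z + 6}}{3} = \frac{\left(71 + c\right) \frac{1}{6 + Z}}{3} = \frac{\frac{1}{6 + Z} \left(71 + c\right)}{3} = \frac{71 + c}{3 \left(6 + Z\right)}$)
$\frac{m}{n{\left(4,\frac{71}{-11} \right)}} + \frac{d}{-1921} = \frac{2261}{3 \frac{71 + 4}{3 \left(6 + \frac{71}{-11}\right)}} + \frac{544}{-1921} = \frac{2261}{3 \cdot \frac{1}{3} \frac{1}{6 + 71 \left(- \frac{1}{11}\right)} 75} + 544 \left(- \frac{1}{1921}\right) = \frac{2261}{3 \cdot \frac{1}{3} \frac{1}{6 - \frac{71}{11}} \cdot 75} - \frac{32}{113} = \frac{2261}{3 \cdot \frac{1}{3} \frac{1}{- \frac{5}{11}} \cdot 75} - \frac{32}{113} = \frac{2261}{3 \cdot \frac{1}{3} \left(- \frac{11}{5}\right) 75} - \frac{32}{113} = \frac{2261}{3 \left(-55\right)} - \frac{32}{113} = \frac{2261}{3} \left(- \frac{1}{55}\right) - \frac{32}{113} = - \frac{2261}{165} - \frac{32}{113} = - \frac{260773}{18645}$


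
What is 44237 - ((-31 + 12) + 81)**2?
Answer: 40393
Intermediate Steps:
44237 - ((-31 + 12) + 81)**2 = 44237 - (-19 + 81)**2 = 44237 - 1*62**2 = 44237 - 1*3844 = 44237 - 3844 = 40393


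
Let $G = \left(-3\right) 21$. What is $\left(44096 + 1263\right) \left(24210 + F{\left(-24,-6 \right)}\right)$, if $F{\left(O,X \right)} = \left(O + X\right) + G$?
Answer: $1093923003$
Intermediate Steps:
$G = -63$
$F{\left(O,X \right)} = -63 + O + X$ ($F{\left(O,X \right)} = \left(O + X\right) - 63 = -63 + O + X$)
$\left(44096 + 1263\right) \left(24210 + F{\left(-24,-6 \right)}\right) = \left(44096 + 1263\right) \left(24210 - 93\right) = 45359 \left(24210 - 93\right) = 45359 \cdot 24117 = 1093923003$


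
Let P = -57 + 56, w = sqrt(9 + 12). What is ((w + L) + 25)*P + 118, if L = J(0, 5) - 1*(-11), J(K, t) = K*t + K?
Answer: 82 - sqrt(21) ≈ 77.417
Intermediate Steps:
w = sqrt(21) ≈ 4.5826
J(K, t) = K + K*t
P = -1
L = 11 (L = 0*(1 + 5) - 1*(-11) = 0*6 + 11 = 0 + 11 = 11)
((w + L) + 25)*P + 118 = ((sqrt(21) + 11) + 25)*(-1) + 118 = ((11 + sqrt(21)) + 25)*(-1) + 118 = (36 + sqrt(21))*(-1) + 118 = (-36 - sqrt(21)) + 118 = 82 - sqrt(21)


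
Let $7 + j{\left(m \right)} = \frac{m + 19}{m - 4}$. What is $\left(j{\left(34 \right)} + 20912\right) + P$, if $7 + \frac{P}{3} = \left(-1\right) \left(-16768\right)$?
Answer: $\frac{2135693}{30} \approx 71190.0$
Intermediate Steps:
$P = 50283$ ($P = -21 + 3 \left(\left(-1\right) \left(-16768\right)\right) = -21 + 3 \cdot 16768 = -21 + 50304 = 50283$)
$j{\left(m \right)} = -7 + \frac{19 + m}{-4 + m}$ ($j{\left(m \right)} = -7 + \frac{m + 19}{m - 4} = -7 + \frac{19 + m}{-4 + m}$)
$\left(j{\left(34 \right)} + 20912\right) + P = \left(\frac{47 - 204}{-4 + 34} + 20912\right) + 50283 = \left(\frac{47 - 204}{30} + 20912\right) + 50283 = \left(\frac{1}{30} \left(-157\right) + 20912\right) + 50283 = \left(- \frac{157}{30} + 20912\right) + 50283 = \frac{627203}{30} + 50283 = \frac{2135693}{30}$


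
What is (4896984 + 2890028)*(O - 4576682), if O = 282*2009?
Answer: -31227039449728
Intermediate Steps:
O = 566538
(4896984 + 2890028)*(O - 4576682) = (4896984 + 2890028)*(566538 - 4576682) = 7787012*(-4010144) = -31227039449728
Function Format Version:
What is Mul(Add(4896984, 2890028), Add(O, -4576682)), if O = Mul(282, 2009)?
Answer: -31227039449728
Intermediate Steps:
O = 566538
Mul(Add(4896984, 2890028), Add(O, -4576682)) = Mul(Add(4896984, 2890028), Add(566538, -4576682)) = Mul(7787012, -4010144) = -31227039449728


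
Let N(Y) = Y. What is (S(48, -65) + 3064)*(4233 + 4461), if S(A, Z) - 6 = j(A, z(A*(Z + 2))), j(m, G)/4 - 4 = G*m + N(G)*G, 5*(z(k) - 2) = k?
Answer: 291427174836/25 ≈ 1.1657e+10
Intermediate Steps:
z(k) = 2 + k/5
j(m, G) = 16 + 4*G**2 + 4*G*m (j(m, G) = 16 + 4*(G*m + G*G) = 16 + 4*(G*m + G**2) = 16 + 4*(G**2 + G*m) = 16 + (4*G**2 + 4*G*m) = 16 + 4*G**2 + 4*G*m)
S(A, Z) = 22 + 4*(2 + A*(2 + Z)/5)**2 + 4*A*(2 + A*(2 + Z)/5) (S(A, Z) = 6 + (16 + 4*(2 + (A*(Z + 2))/5)**2 + 4*(2 + (A*(Z + 2))/5)*A) = 6 + (16 + 4*(2 + (A*(2 + Z))/5)**2 + 4*(2 + (A*(2 + Z))/5)*A) = 6 + (16 + 4*(2 + A*(2 + Z)/5)**2 + 4*(2 + A*(2 + Z)/5)*A) = 6 + (16 + 4*(2 + A*(2 + Z)/5)**2 + 4*A*(2 + A*(2 + Z)/5)) = 22 + 4*(2 + A*(2 + Z)/5)**2 + 4*A*(2 + A*(2 + Z)/5))
(S(48, -65) + 3064)*(4233 + 4461) = ((22 + 4*(10 + 48*(2 - 65))**2/25 + (4/5)*48*(10 + 48*(2 - 65))) + 3064)*(4233 + 4461) = ((22 + 4*(10 + 48*(-63))**2/25 + (4/5)*48*(10 + 48*(-63))) + 3064)*8694 = ((22 + 4*(10 - 3024)**2/25 + (4/5)*48*(10 - 3024)) + 3064)*8694 = ((22 + (4/25)*(-3014)**2 + (4/5)*48*(-3014)) + 3064)*8694 = ((22 + (4/25)*9084196 - 578688/5) + 3064)*8694 = ((22 + 36336784/25 - 578688/5) + 3064)*8694 = (33443894/25 + 3064)*8694 = (33520494/25)*8694 = 291427174836/25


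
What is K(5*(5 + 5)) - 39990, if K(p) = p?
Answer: -39940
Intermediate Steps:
K(5*(5 + 5)) - 39990 = 5*(5 + 5) - 39990 = 5*10 - 39990 = 50 - 39990 = -39940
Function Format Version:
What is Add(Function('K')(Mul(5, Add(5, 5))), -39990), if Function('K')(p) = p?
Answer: -39940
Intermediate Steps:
Add(Function('K')(Mul(5, Add(5, 5))), -39990) = Add(Mul(5, Add(5, 5)), -39990) = Add(Mul(5, 10), -39990) = Add(50, -39990) = -39940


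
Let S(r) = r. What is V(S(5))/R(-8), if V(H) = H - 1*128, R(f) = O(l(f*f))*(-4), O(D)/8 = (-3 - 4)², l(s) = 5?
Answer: 123/1568 ≈ 0.078444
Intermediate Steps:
O(D) = 392 (O(D) = 8*(-3 - 4)² = 8*(-7)² = 8*49 = 392)
R(f) = -1568 (R(f) = 392*(-4) = -1568)
V(H) = -128 + H (V(H) = H - 128 = -128 + H)
V(S(5))/R(-8) = (-128 + 5)/(-1568) = -123*(-1/1568) = 123/1568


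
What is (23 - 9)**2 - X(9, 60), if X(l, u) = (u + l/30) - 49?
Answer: 1847/10 ≈ 184.70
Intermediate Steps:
X(l, u) = -49 + u + l/30 (X(l, u) = (u + l*(1/30)) - 49 = (u + l/30) - 49 = -49 + u + l/30)
(23 - 9)**2 - X(9, 60) = (23 - 9)**2 - (-49 + 60 + (1/30)*9) = 14**2 - (-49 + 60 + 3/10) = 196 - 1*113/10 = 196 - 113/10 = 1847/10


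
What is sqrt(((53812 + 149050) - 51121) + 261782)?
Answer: 3*sqrt(45947) ≈ 643.06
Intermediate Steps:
sqrt(((53812 + 149050) - 51121) + 261782) = sqrt((202862 - 51121) + 261782) = sqrt(151741 + 261782) = sqrt(413523) = 3*sqrt(45947)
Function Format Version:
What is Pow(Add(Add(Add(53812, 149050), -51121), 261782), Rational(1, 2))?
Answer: Mul(3, Pow(45947, Rational(1, 2))) ≈ 643.06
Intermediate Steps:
Pow(Add(Add(Add(53812, 149050), -51121), 261782), Rational(1, 2)) = Pow(Add(Add(202862, -51121), 261782), Rational(1, 2)) = Pow(Add(151741, 261782), Rational(1, 2)) = Pow(413523, Rational(1, 2)) = Mul(3, Pow(45947, Rational(1, 2)))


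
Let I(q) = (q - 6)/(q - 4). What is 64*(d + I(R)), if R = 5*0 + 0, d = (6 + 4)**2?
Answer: 6496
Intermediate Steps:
d = 100 (d = 10**2 = 100)
R = 0 (R = 0 + 0 = 0)
I(q) = (-6 + q)/(-4 + q)
64*(d + I(R)) = 64*(100 + (-6 + 0)/(-4 + 0)) = 64*(100 - 6/(-4)) = 64*(100 - 1/4*(-6)) = 64*(100 + 3/2) = 64*(203/2) = 6496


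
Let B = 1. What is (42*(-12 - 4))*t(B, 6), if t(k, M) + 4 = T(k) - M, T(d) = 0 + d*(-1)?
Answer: 7392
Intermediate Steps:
T(d) = -d (T(d) = 0 - d = -d)
t(k, M) = -4 - M - k (t(k, M) = -4 + (-k - M) = -4 + (-M - k) = -4 - M - k)
(42*(-12 - 4))*t(B, 6) = (42*(-12 - 4))*(-4 - 1*6 - 1*1) = (42*(-16))*(-4 - 6 - 1) = -672*(-11) = 7392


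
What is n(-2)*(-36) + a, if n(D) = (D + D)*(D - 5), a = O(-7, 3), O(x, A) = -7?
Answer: -1015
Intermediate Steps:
a = -7
n(D) = 2*D*(-5 + D) (n(D) = (2*D)*(-5 + D) = 2*D*(-5 + D))
n(-2)*(-36) + a = (2*(-2)*(-5 - 2))*(-36) - 7 = (2*(-2)*(-7))*(-36) - 7 = 28*(-36) - 7 = -1008 - 7 = -1015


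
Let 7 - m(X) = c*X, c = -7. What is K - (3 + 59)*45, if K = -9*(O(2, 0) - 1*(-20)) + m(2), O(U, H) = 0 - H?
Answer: -2949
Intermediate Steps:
O(U, H) = -H
m(X) = 7 + 7*X (m(X) = 7 - (-7)*X = 7 + 7*X)
K = -159 (K = -9*(-1*0 - 1*(-20)) + (7 + 7*2) = -9*(0 + 20) + (7 + 14) = -9*20 + 21 = -180 + 21 = -159)
K - (3 + 59)*45 = -159 - (3 + 59)*45 = -159 - 62*45 = -159 - 1*2790 = -159 - 2790 = -2949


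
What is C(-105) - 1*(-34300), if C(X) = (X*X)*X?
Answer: -1123325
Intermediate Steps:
C(X) = X**3 (C(X) = X**2*X = X**3)
C(-105) - 1*(-34300) = (-105)**3 - 1*(-34300) = -1157625 + 34300 = -1123325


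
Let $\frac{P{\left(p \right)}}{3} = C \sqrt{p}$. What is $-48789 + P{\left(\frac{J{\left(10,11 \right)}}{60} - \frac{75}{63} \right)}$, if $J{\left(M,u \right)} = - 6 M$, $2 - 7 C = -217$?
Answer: $-48789 + \frac{219 i \sqrt{966}}{49} \approx -48789.0 + 138.91 i$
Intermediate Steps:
$C = \frac{219}{7}$ ($C = \frac{2}{7} - -31 = \frac{2}{7} + 31 = \frac{219}{7} \approx 31.286$)
$P{\left(p \right)} = \frac{657 \sqrt{p}}{7}$ ($P{\left(p \right)} = 3 \frac{219 \sqrt{p}}{7} = \frac{657 \sqrt{p}}{7}$)
$-48789 + P{\left(\frac{J{\left(10,11 \right)}}{60} - \frac{75}{63} \right)} = -48789 + \frac{657 \sqrt{\frac{\left(-6\right) 10}{60} - \frac{75}{63}}}{7} = -48789 + \frac{657 \sqrt{\left(-60\right) \frac{1}{60} - \frac{25}{21}}}{7} = -48789 + \frac{657 \sqrt{-1 - \frac{25}{21}}}{7} = -48789 + \frac{657 \sqrt{- \frac{46}{21}}}{7} = -48789 + \frac{657 \frac{i \sqrt{966}}{21}}{7} = -48789 + \frac{219 i \sqrt{966}}{49}$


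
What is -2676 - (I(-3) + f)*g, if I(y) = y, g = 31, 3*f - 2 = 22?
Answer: -2831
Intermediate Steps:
f = 8 (f = ⅔ + (⅓)*22 = ⅔ + 22/3 = 8)
-2676 - (I(-3) + f)*g = -2676 - (-3 + 8)*31 = -2676 - 5*31 = -2676 - 1*155 = -2676 - 155 = -2831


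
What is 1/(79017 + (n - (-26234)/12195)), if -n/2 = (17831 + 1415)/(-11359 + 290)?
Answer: 134986455/10666984508821 ≈ 1.2655e-5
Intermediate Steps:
n = 38492/11069 (n = -2*(17831 + 1415)/(-11359 + 290) = -38492/(-11069) = -38492*(-1)/11069 = -2*(-19246/11069) = 38492/11069 ≈ 3.4775)
1/(79017 + (n - (-26234)/12195)) = 1/(79017 + (38492/11069 - (-26234)/12195)) = 1/(79017 + (38492/11069 - 1*(-26234/12195))) = 1/(79017 + (38492/11069 + 26234/12195)) = 1/(79017 + 759794086/134986455) = 1/(10666984508821/134986455) = 134986455/10666984508821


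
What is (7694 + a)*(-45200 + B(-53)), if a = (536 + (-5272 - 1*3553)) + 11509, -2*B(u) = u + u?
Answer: -492734358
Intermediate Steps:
B(u) = -u (B(u) = -(u + u)/2 = -u)
a = 3220 (a = (536 + (-5272 - 3553)) + 11509 = (536 - 8825) + 11509 = -8289 + 11509 = 3220)
(7694 + a)*(-45200 + B(-53)) = (7694 + 3220)*(-45200 - 1*(-53)) = 10914*(-45200 + 53) = 10914*(-45147) = -492734358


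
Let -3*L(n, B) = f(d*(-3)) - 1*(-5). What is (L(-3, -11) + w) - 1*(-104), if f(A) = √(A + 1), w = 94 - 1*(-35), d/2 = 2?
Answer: 694/3 - I*√11/3 ≈ 231.33 - 1.1055*I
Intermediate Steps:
d = 4 (d = 2*2 = 4)
w = 129 (w = 94 + 35 = 129)
f(A) = √(1 + A)
L(n, B) = -5/3 - I*√11/3 (L(n, B) = -(√(1 + 4*(-3)) - 1*(-5))/3 = -(√(1 - 12) + 5)/3 = -(√(-11) + 5)/3 = -(I*√11 + 5)/3 = -(5 + I*√11)/3 = -5/3 - I*√11/3)
(L(-3, -11) + w) - 1*(-104) = ((-5/3 - I*√11/3) + 129) - 1*(-104) = (382/3 - I*√11/3) + 104 = 694/3 - I*√11/3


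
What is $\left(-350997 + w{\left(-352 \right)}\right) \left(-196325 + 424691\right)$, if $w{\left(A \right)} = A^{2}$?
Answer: $-51860320038$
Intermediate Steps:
$\left(-350997 + w{\left(-352 \right)}\right) \left(-196325 + 424691\right) = \left(-350997 + \left(-352\right)^{2}\right) \left(-196325 + 424691\right) = \left(-350997 + 123904\right) 228366 = \left(-227093\right) 228366 = -51860320038$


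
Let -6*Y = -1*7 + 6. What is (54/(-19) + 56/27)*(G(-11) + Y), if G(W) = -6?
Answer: 6895/1539 ≈ 4.4802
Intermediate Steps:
Y = 1/6 (Y = -(-1*7 + 6)/6 = -(-7 + 6)/6 = -1/6*(-1) = 1/6 ≈ 0.16667)
(54/(-19) + 56/27)*(G(-11) + Y) = (54/(-19) + 56/27)*(-6 + 1/6) = (54*(-1/19) + 56*(1/27))*(-35/6) = (-54/19 + 56/27)*(-35/6) = -394/513*(-35/6) = 6895/1539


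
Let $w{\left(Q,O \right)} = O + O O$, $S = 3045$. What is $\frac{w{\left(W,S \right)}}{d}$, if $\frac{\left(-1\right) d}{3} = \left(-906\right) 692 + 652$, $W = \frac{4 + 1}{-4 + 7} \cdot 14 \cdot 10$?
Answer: $\frac{309169}{62630} \approx 4.9364$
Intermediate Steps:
$W = \frac{700}{3}$ ($W = \frac{5}{3} \cdot 14 \cdot 10 = \frac{70}{3} \cdot 10 = \frac{700}{3} \approx 233.33$)
$w{\left(Q,O \right)} = O + O^{2}$
$d = 1878900$ ($d = - 3 \left(\left(-906\right) 692 + 652\right) = - 3 \left(-626952 + 652\right) = \left(-3\right) \left(-626300\right) = 1878900$)
$\frac{w{\left(W,S \right)}}{d} = \frac{3045 \left(1 + 3045\right)}{1878900} = 3045 \cdot 3046 \cdot \frac{1}{1878900} = 9275070 \cdot \frac{1}{1878900} = \frac{309169}{62630}$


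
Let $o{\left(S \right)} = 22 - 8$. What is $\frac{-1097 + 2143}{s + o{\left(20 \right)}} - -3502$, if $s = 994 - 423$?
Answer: $\frac{2049716}{585} \approx 3503.8$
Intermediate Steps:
$o{\left(S \right)} = 14$
$s = 571$ ($s = 994 - 423 = 571$)
$\frac{-1097 + 2143}{s + o{\left(20 \right)}} - -3502 = \frac{-1097 + 2143}{571 + 14} - -3502 = \frac{1046}{585} + 3502 = \frac{2049716}{585}$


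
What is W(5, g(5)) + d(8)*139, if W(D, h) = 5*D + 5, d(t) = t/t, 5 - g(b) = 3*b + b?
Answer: 169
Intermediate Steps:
g(b) = 5 - 4*b (g(b) = 5 - (3*b + b) = 5 - 4*b)
d(t) = 1
W(D, h) = 5 + 5*D
W(5, g(5)) + d(8)*139 = (5 + 5*5) + 1*139 = (5 + 25) + 139 = 30 + 139 = 169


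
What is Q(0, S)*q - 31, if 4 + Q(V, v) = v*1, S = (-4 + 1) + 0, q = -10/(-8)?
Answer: -159/4 ≈ -39.750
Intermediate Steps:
q = 5/4 (q = -10*(-⅛) = 5/4 ≈ 1.2500)
S = -3 (S = -3 + 0 = -3)
Q(V, v) = -4 + v (Q(V, v) = -4 + v*1 = -4 + v)
Q(0, S)*q - 31 = (-4 - 3)*(5/4) - 31 = -7*5/4 - 31 = -35/4 - 31 = -159/4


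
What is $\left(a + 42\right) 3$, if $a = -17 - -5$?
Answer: $90$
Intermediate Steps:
$a = -12$ ($a = -17 + 5 = -12$)
$\left(a + 42\right) 3 = \left(-12 + 42\right) 3 = 30 \cdot 3 = 90$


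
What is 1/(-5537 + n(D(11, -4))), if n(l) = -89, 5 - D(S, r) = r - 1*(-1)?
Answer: -1/5626 ≈ -0.00017775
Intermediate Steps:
D(S, r) = 4 - r (D(S, r) = 5 - (r - 1*(-1)) = 5 - (r + 1) = 5 - (1 + r) = 5 + (-1 - r) = 4 - r)
1/(-5537 + n(D(11, -4))) = 1/(-5537 - 89) = 1/(-5626) = -1/5626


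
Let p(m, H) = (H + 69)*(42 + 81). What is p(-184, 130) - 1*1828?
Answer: 22649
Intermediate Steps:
p(m, H) = 8487 + 123*H (p(m, H) = (69 + H)*123 = 8487 + 123*H)
p(-184, 130) - 1*1828 = (8487 + 123*130) - 1*1828 = (8487 + 15990) - 1828 = 24477 - 1828 = 22649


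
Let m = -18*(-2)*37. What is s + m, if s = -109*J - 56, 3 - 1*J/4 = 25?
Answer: 10868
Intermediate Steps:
J = -88 (J = 12 - 4*25 = 12 - 100 = -88)
m = 1332 (m = 36*37 = 1332)
s = 9536 (s = -109*(-88) - 56 = 9592 - 56 = 9536)
s + m = 9536 + 1332 = 10868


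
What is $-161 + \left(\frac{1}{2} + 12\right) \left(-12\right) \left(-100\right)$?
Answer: $14839$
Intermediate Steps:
$-161 + \left(\frac{1}{2} + 12\right) \left(-12\right) \left(-100\right) = -161 + \frac{25}{2} \left(-12\right) \left(-100\right) = -161 - -15000 = -161 + 15000 = 14839$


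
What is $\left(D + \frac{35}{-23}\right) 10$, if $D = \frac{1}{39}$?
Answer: $- \frac{13420}{897} \approx -14.961$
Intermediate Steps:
$D = \frac{1}{39} \approx 0.025641$
$\left(D + \frac{35}{-23}\right) 10 = \left(\frac{1}{39} + \frac{35}{-23}\right) 10 = \left(\frac{1}{39} + 35 \left(- \frac{1}{23}\right)\right) 10 = \left(\frac{1}{39} - \frac{35}{23}\right) 10 = \left(- \frac{1342}{897}\right) 10 = - \frac{13420}{897}$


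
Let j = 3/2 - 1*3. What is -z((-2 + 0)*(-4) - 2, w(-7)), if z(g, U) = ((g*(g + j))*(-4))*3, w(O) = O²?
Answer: 324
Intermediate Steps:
j = -3/2 (j = 3*(½) - 3 = 3/2 - 3 = -3/2 ≈ -1.5000)
z(g, U) = -12*g*(-3/2 + g) (z(g, U) = ((g*(g - 3/2))*(-4))*3 = ((g*(-3/2 + g))*(-4))*3 = -4*g*(-3/2 + g)*3 = -12*g*(-3/2 + g))
-z((-2 + 0)*(-4) - 2, w(-7)) = -6*((-2 + 0)*(-4) - 2)*(3 - 2*((-2 + 0)*(-4) - 2)) = -6*(-2*(-4) - 2)*(3 - 2*(-2*(-4) - 2)) = -6*(8 - 2)*(3 - 2*(8 - 2)) = -6*6*(3 - 2*6) = -6*6*(3 - 12) = -6*6*(-9) = -1*(-324) = 324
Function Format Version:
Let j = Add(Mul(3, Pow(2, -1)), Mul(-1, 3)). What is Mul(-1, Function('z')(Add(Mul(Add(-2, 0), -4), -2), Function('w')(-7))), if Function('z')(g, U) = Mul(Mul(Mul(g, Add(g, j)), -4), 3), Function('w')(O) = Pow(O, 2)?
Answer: 324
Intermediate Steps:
j = Rational(-3, 2) (j = Add(Mul(3, Rational(1, 2)), -3) = Add(Rational(3, 2), -3) = Rational(-3, 2) ≈ -1.5000)
Function('z')(g, U) = Mul(-12, g, Add(Rational(-3, 2), g)) (Function('z')(g, U) = Mul(Mul(Mul(g, Add(g, Rational(-3, 2))), -4), 3) = Mul(Mul(Mul(g, Add(Rational(-3, 2), g)), -4), 3) = Mul(Mul(-4, g, Add(Rational(-3, 2), g)), 3) = Mul(-12, g, Add(Rational(-3, 2), g)))
Mul(-1, Function('z')(Add(Mul(Add(-2, 0), -4), -2), Function('w')(-7))) = Mul(-1, Mul(6, Add(Mul(Add(-2, 0), -4), -2), Add(3, Mul(-2, Add(Mul(Add(-2, 0), -4), -2))))) = Mul(-1, Mul(6, Add(Mul(-2, -4), -2), Add(3, Mul(-2, Add(Mul(-2, -4), -2))))) = Mul(-1, Mul(6, Add(8, -2), Add(3, Mul(-2, Add(8, -2))))) = Mul(-1, Mul(6, 6, Add(3, Mul(-2, 6)))) = Mul(-1, Mul(6, 6, Add(3, -12))) = Mul(-1, Mul(6, 6, -9)) = Mul(-1, -324) = 324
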